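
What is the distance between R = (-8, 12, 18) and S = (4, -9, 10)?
d = √[(12)² + (-21)² + (-8)²] = √649 = 25.48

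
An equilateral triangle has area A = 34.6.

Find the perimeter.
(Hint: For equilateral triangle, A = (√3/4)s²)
A = (√3/4)s²  →  s² = 4A/√3 = 4·34.6/√3 = 79.9053
s = 8.93898
Perimeter = 3s = 26.82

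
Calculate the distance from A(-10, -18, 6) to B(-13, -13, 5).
d = √[(-3)² + (5)² + (-1)²] = √35 = 5.916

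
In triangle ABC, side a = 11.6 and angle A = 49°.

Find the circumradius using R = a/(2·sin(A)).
R = a/(2·sin(A)) = 11.6/(2·sin(49°))
R = 11.6/(2·0.754710) = 11.6/1.509419 = 7.685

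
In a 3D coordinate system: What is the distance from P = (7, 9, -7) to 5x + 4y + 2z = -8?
d = |5(7) + 4(9) + 2(-7) - (-8)| / √(5² + 4² + 2²) = 65/√45 = 9.69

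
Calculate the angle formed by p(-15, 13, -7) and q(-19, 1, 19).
p·q = 165, |p|² = 443, |q|² = 723
cos θ = 165/√320289 ≈ 0.2915
θ ≈ 73.05°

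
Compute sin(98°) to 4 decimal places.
sin(98 degrees) = 0.9903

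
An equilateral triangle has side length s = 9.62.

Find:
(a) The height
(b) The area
(a) Height h = s·√3/2 = 9.62·√3/2 = 8.331
(b) Area = (√3/4)·s² = (√3/4)·9.62² = (√3/4)·92.5444 = 40.07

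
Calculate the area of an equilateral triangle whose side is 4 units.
Area = (sqrt(3)/4) * s²
Area = (sqrt(3)/4) * 4²
Area = (sqrt(3)/4) * 16
Area = 6.93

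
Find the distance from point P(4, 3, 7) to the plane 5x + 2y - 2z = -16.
d = |5(4) + 2(3) + (-2)(7) - (-16)| / √(5² + 2² + (-2)²) = 28/√33 = 4.874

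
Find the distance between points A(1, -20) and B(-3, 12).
Using the distance formula: d = sqrt((x₂-x₁)² + (y₂-y₁)²)
dx = (-3) - 1 = -4
dy = 12 - (-20) = 32
d = sqrt((-4)² + 32²) = sqrt(16 + 1024) = sqrt(1040) = 32.25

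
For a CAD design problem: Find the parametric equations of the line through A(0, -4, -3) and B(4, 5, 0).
Direction vector d = B - A = (4, 9, 3)
x = 0 + 4t, y = -4 + 9t, z = -3 + 3t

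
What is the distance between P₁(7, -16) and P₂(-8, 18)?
Using the distance formula: d = sqrt((x₂-x₁)² + (y₂-y₁)²)
dx = (-8) - 7 = -15
dy = 18 - (-16) = 34
d = sqrt((-15)² + 34²) = sqrt(225 + 1156) = sqrt(1381) = 37.16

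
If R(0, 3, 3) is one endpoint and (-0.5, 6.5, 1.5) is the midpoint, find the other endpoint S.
S = (2×(-0.5) - 0, 2×6.5 - 3, 2×1.5 - 3) = (-1, 10, 0)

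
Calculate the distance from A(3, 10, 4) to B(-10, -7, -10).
d = √[(-13)² + (-17)² + (-14)²] = √654 = 25.57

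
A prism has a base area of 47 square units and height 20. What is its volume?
Volume = base area * height
Volume = 47 * 20
Volume = 940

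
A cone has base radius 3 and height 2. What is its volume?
Volume = (1/3) * pi * r² * h
Volume = (1/3) * pi * 3² * 2
Volume = (1/3) * pi * 9 * 2
Volume = (1/3) * pi * 18
Volume = 18.85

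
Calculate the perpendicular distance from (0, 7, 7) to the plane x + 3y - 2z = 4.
d = |1(0) + 3(7) + (-2)(7) - (4)| / √(1² + 3² + (-2)²) = 3/√14 = 0.8018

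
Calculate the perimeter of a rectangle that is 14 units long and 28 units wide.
Perimeter = 2 * (length + width)
Perimeter = 2 * (14 + 28)
Perimeter = 2 * 42
Perimeter = 84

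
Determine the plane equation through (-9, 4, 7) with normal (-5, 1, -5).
d = n·P = (-5)(-9) + (1)(4) + (-5)(7) = 14
Plane: -5x + y - 5z = 14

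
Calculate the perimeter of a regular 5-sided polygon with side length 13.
Perimeter = number of sides * side length
Perimeter = 5 * 13
Perimeter = 65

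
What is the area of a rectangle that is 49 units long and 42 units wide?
Area = length * width
Area = 49 * 42
Area = 2058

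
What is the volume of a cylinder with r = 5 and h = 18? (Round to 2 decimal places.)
Volume = pi * r² * h
Volume = pi * 5² * 18
Volume = pi * 25 * 18
Volume = pi * 450
Volume = 1413.72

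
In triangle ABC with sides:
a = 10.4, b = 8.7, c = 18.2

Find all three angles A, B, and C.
By the law of cosines:
cos(A) = (b² + c² - a²)/(2bc) = 0.943444  →  A = 19.36°
cos(B) = (a² + c² - b²)/(2ac) = 0.960772  →  B = 16.1°
cos(C) = (a² + b² - c²)/(2ab) = -0.814489  →  C = 144.5°
Check: A + B + C = 180.0° ✓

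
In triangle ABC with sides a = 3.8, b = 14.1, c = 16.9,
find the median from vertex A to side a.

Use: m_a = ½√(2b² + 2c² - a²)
m_a = ½√(2·14.1² + 2·16.9² - 3.8²)
m_a = ½√(397.62 + 571.22 - 14.44) = ½√954.4 = 15.45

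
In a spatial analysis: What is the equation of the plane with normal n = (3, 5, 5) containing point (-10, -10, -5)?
d = n·P = (3)(-10) + (5)(-10) + (5)(-5) = -105
Plane: 3x + 5y + 5z = -105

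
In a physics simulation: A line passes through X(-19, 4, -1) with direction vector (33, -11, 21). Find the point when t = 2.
P(2) = (-19 + 33(2), 4 + (-11)(2), -1 + 21(2)) = (47, -18, 41)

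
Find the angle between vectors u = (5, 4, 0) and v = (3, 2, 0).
u·v = 23, |u|² = 41, |v|² = 13
cos θ = 23/√533 ≈ 0.9962
θ ≈ 4.97°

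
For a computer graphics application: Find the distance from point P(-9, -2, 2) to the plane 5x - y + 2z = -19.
d = |5(-9) + (-1)(-2) + 2(2) - (-19)| / √(5² + (-1)² + 2²) = 20/√30 = 3.651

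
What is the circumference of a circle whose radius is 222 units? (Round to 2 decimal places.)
Circumference = 2 * pi * r
Circumference = 2 * pi * 222
Circumference = 1394.87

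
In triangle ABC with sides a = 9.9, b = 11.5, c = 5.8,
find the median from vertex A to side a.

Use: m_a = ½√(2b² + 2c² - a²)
m_a = ½√(2·11.5² + 2·5.8² - 9.9²)
m_a = ½√(264.5 + 67.28 - 98.01) = ½√233.77 = 7.645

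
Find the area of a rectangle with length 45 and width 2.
Area = length * width
Area = 45 * 2
Area = 90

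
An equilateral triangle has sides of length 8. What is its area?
Area = (sqrt(3)/4) * s²
Area = (sqrt(3)/4) * 8²
Area = (sqrt(3)/4) * 64
Area = 27.71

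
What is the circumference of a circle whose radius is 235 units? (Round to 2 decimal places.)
Circumference = 2 * pi * r
Circumference = 2 * pi * 235
Circumference = 1476.55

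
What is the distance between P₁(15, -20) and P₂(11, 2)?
Using the distance formula: d = sqrt((x₂-x₁)² + (y₂-y₁)²)
dx = 11 - 15 = -4
dy = 2 - (-20) = 22
d = sqrt((-4)² + 22²) = sqrt(16 + 484) = sqrt(500) = 22.36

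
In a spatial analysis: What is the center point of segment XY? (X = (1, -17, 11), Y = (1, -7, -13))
Midpoint = ((1+1)/2, (-17-7)/2, (11-13)/2) = (1, -12, -1)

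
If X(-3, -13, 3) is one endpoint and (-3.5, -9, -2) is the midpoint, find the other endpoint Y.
Y = (2×(-3.5) - (-3), 2×(-9) - (-13), 2×(-2) - 3) = (-4, -5, -7)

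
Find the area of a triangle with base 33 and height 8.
Area = (1/2) * base * height
Area = (1/2) * 33 * 8
Area = 132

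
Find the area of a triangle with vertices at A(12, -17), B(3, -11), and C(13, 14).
Using the coordinate formula: Area = (1/2)|x₁(y₂-y₃) + x₂(y₃-y₁) + x₃(y₁-y₂)|
Area = (1/2)|12((-11)-14) + 3(14-(-17)) + 13((-17)-(-11))|
Area = (1/2)|12*(-25) + 3*31 + 13*(-6)|
Area = (1/2)|(-300) + 93 + (-78)|
Area = (1/2)*285 = 142.50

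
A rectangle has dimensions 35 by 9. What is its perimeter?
Perimeter = 2 * (length + width)
Perimeter = 2 * (35 + 9)
Perimeter = 2 * 44
Perimeter = 88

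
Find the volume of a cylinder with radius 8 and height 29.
Volume = pi * r² * h
Volume = pi * 8² * 29
Volume = pi * 64 * 29
Volume = pi * 1856
Volume = 5830.80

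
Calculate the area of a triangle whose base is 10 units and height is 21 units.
Area = (1/2) * base * height
Area = (1/2) * 10 * 21
Area = 105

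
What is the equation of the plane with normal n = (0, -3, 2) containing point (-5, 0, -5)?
d = n·P = (0)(-5) + (-3)(0) + (2)(-5) = -10
Plane: -3y + 2z = -10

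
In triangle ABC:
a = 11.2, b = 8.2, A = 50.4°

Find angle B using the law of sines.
sin(B)/b = sin(A)/a
sin(B) = b·sin(A)/a = 8.2·sin(50.4°)/11.2 = 0.564126
B = arcsin(0.564126) = 34.34°  (b ≤ a, so B ≤ A and the acute solution is unique)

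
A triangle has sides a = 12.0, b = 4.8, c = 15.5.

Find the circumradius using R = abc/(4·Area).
s = (a+b+c)/2 = 16.15
Area = √(s(s-a)(s-b)(s-c)) = √(16.15·4.15·11.35·0.65) = 22.2364
R = abc/(4·Area) = (12.0·4.8·15.5)/(4·22.2364) = 892.8/88.9456 = 10.04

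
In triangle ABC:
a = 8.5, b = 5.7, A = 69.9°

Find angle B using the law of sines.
sin(B)/b = sin(A)/a
sin(B) = b·sin(A)/a = 5.7·sin(69.9°)/8.5 = 0.629746
B = arcsin(0.629746) = 39.03°  (b ≤ a, so B ≤ A and the acute solution is unique)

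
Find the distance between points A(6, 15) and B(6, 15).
Using the distance formula: d = sqrt((x₂-x₁)² + (y₂-y₁)²)
dx = 6 - 6 = 0
dy = 15 - 15 = 0
d = sqrt(0² + 0²) = sqrt(0 + 0) = sqrt(0) = 0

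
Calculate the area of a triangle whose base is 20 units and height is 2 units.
Area = (1/2) * base * height
Area = (1/2) * 20 * 2
Area = 20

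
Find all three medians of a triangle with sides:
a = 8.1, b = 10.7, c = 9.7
Using m_x = ½√(2y² + 2z² - x²):
m_a = ½√(2·10.7² + 2·9.7² - 8.1²) = ½√351.55 = 9.375
m_b = ½√(2·8.1² + 2·9.7² - 10.7²) = ½√204.91 = 7.157
m_c = ½√(2·8.1² + 2·10.7² - 9.7²) = ½√266.11 = 8.156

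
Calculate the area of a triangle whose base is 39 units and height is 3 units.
Area = (1/2) * base * height
Area = (1/2) * 39 * 3
Area = 58.50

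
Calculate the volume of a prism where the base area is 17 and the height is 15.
Volume = base area * height
Volume = 17 * 15
Volume = 255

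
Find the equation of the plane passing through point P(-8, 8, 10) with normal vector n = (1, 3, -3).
d = n·P = (1)(-8) + (3)(8) + (-3)(10) = -14
Plane: x + 3y - 3z = -14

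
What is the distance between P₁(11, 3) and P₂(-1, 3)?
Using the distance formula: d = sqrt((x₂-x₁)² + (y₂-y₁)²)
dx = (-1) - 11 = -12
dy = 3 - 3 = 0
d = sqrt((-12)² + 0²) = sqrt(144 + 0) = sqrt(144) = 12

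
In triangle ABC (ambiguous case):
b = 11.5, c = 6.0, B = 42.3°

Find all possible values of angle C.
sin(C)/c = sin(B)/b  →  sin(C) = c·sin(B)/b = 6.0·sin(42.3°)/11.5 = 0.351137
C₁ = arcsin(0.351137) = 20.56°,  C₂ = 180° - C₁ = 159.44°
Check C₂: A = 180° - 42.3° - 159.44° = -21.74° ≤ 0, rejected
C = 20.56° (one solution)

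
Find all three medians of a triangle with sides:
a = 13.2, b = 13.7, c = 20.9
Using m_x = ½√(2y² + 2z² - x²):
m_a = ½√(2·13.7² + 2·20.9² - 13.2²) = ½√1074.76 = 16.39
m_b = ½√(2·13.2² + 2·20.9² - 13.7²) = ½√1034.41 = 16.08
m_c = ½√(2·13.2² + 2·13.7² - 20.9²) = ½√287.05 = 8.471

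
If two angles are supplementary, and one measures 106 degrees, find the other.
Supplementary angles sum to 180 degrees.
Other angle = 180 - 106
Other angle = 74 degrees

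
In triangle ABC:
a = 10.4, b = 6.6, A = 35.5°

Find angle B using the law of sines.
sin(B)/b = sin(A)/a
sin(B) = b·sin(A)/a = 6.6·sin(35.5°)/10.4 = 0.368523
B = arcsin(0.368523) = 21.62°  (b ≤ a, so B ≤ A and the acute solution is unique)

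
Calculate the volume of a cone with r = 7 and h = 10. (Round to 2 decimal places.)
Volume = (1/3) * pi * r² * h
Volume = (1/3) * pi * 7² * 10
Volume = (1/3) * pi * 49 * 10
Volume = (1/3) * pi * 490
Volume = 513.13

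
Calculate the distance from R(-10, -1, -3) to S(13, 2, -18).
d = √[(23)² + (3)² + (-15)²] = √763 = 27.62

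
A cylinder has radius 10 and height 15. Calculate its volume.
Volume = pi * r² * h
Volume = pi * 10² * 15
Volume = pi * 100 * 15
Volume = pi * 1500
Volume = 4712.39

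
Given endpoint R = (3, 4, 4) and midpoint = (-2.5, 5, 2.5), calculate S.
S = (2×(-2.5) - 3, 2×5 - 4, 2×2.5 - 4) = (-8, 6, 1)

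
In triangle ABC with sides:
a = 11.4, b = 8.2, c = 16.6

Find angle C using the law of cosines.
cos(C) = (a² + b² - c²)/(2ab)
cos(C) = (11.4² + 8.2² - 16.6²)/(2·11.4·8.2) = -78.36/186.96 = -0.419127
C = arccos(-0.419127) = 114.8°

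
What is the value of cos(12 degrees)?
cos(12 degrees) = 0.9781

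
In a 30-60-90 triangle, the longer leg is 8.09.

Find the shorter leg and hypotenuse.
In a 30-60-90 triangle, sides are in ratio 1 : √3 : 2.
Long leg = short leg·√3  →  short leg = 8.09/√3 = 4.671
Hypotenuse = 2·(short leg) = 2·8.09/√3 = 9.342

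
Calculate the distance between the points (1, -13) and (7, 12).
Using the distance formula: d = sqrt((x₂-x₁)² + (y₂-y₁)²)
dx = 7 - 1 = 6
dy = 12 - (-13) = 25
d = sqrt(6² + 25²) = sqrt(36 + 625) = sqrt(661) = 25.71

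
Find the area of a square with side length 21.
Area = s²
Area = 21²
Area = 441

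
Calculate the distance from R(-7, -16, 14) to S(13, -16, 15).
d = √[(20)² + (0)² + (1)²] = √401 = 20.02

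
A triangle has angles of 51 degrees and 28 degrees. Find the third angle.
Sum of angles in a triangle = 180 degrees
Third angle = 180 - 51 - 28
Third angle = 101 degrees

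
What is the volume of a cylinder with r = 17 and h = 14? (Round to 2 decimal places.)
Volume = pi * r² * h
Volume = pi * 17² * 14
Volume = pi * 289 * 14
Volume = pi * 4046
Volume = 12710.88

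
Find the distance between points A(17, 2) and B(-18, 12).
Using the distance formula: d = sqrt((x₂-x₁)² + (y₂-y₁)²)
dx = (-18) - 17 = -35
dy = 12 - 2 = 10
d = sqrt((-35)² + 10²) = sqrt(1225 + 100) = sqrt(1325) = 36.40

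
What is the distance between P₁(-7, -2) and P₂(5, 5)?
Using the distance formula: d = sqrt((x₂-x₁)² + (y₂-y₁)²)
dx = 5 - (-7) = 12
dy = 5 - (-2) = 7
d = sqrt(12² + 7²) = sqrt(144 + 49) = sqrt(193) = 13.89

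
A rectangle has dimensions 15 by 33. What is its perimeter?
Perimeter = 2 * (length + width)
Perimeter = 2 * (15 + 33)
Perimeter = 2 * 48
Perimeter = 96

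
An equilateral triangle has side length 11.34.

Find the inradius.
For an equilateral triangle, r = s/(2√3) where s is the side.
r = 11.34/(2√3) = 11.34/3.464102 = 3.274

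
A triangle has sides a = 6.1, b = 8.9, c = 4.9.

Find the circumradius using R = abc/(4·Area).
s = (a+b+c)/2 = 9.95
Area = √(s(s-a)(s-b)(s-c)) = √(9.95·3.85·1.05·5.05) = 14.2522
R = abc/(4·Area) = (6.1·8.9·4.9)/(4·14.2522) = 266.021/57.0088 = 4.666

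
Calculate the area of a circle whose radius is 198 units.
Area = pi * r²
Area = pi * 198²
Area = pi * 39204
Area = 123163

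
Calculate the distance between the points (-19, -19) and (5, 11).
Using the distance formula: d = sqrt((x₂-x₁)² + (y₂-y₁)²)
dx = 5 - (-19) = 24
dy = 11 - (-19) = 30
d = sqrt(24² + 30²) = sqrt(576 + 900) = sqrt(1476) = 38.42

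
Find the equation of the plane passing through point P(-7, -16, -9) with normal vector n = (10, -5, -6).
d = n·P = (10)(-7) + (-5)(-16) + (-6)(-9) = 64
Plane: 10x - 5y - 6z = 64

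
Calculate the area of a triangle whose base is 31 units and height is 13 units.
Area = (1/2) * base * height
Area = (1/2) * 31 * 13
Area = 201.50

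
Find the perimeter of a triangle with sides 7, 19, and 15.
Perimeter = sum of all sides
Perimeter = 7 + 19 + 15
Perimeter = 41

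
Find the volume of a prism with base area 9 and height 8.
Volume = base area * height
Volume = 9 * 8
Volume = 72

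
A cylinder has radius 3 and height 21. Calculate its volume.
Volume = pi * r² * h
Volume = pi * 3² * 21
Volume = pi * 9 * 21
Volume = pi * 189
Volume = 593.76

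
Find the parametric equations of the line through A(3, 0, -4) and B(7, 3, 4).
Direction vector d = B - A = (4, 3, 8)
x = 3 + 4t, y = 0 + 3t, z = -4 + 8t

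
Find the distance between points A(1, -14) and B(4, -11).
Using the distance formula: d = sqrt((x₂-x₁)² + (y₂-y₁)²)
dx = 4 - 1 = 3
dy = (-11) - (-14) = 3
d = sqrt(3² + 3²) = sqrt(9 + 9) = sqrt(18) = 4.24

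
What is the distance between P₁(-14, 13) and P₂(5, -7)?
Using the distance formula: d = sqrt((x₂-x₁)² + (y₂-y₁)²)
dx = 5 - (-14) = 19
dy = (-7) - 13 = -20
d = sqrt(19² + (-20)²) = sqrt(361 + 400) = sqrt(761) = 27.59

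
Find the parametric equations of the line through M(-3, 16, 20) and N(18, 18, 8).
Direction vector d = N - M = (21, 2, -12)
x = -3 + 21t, y = 16 + 2t, z = 20 - 12t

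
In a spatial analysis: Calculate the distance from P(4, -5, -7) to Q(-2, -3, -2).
d = √[(-6)² + (2)² + (5)²] = √65 = 8.062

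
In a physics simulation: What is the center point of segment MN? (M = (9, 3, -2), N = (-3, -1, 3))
Midpoint = ((9-3)/2, (3-1)/2, (-2+3)/2) = (3, 1, 0.5)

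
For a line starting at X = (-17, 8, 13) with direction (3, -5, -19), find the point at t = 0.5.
P(0.5) = (-17 + 3(0.5), 8 + (-5)(0.5), 13 + (-19)(0.5)) = (-15.5, 5.5, 3.5)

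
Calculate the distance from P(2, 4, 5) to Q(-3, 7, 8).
d = √[(-5)² + (3)² + (3)²] = √43 = 6.557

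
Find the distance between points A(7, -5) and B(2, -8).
Using the distance formula: d = sqrt((x₂-x₁)² + (y₂-y₁)²)
dx = 2 - 7 = -5
dy = (-8) - (-5) = -3
d = sqrt((-5)² + (-3)²) = sqrt(25 + 9) = sqrt(34) = 5.83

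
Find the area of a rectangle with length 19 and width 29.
Area = length * width
Area = 19 * 29
Area = 551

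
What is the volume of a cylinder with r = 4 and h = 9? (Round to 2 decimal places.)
Volume = pi * r² * h
Volume = pi * 4² * 9
Volume = pi * 16 * 9
Volume = pi * 144
Volume = 452.39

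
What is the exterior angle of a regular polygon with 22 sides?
Exterior angle of a regular n-gon = 360/n
Exterior angle = 360/22
Exterior angle = 16.36 degrees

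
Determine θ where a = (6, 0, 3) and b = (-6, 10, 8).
a·b = -12, |a|² = 45, |b|² = 200
cos θ = -12/√9000 ≈ -0.1265
θ ≈ 97.27°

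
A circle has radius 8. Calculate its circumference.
Circumference = 2 * pi * r
Circumference = 2 * pi * 8
Circumference = 50.27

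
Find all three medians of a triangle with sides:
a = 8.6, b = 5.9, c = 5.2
Using m_x = ½√(2y² + 2z² - x²):
m_a = ½√(2·5.9² + 2·5.2² - 8.6²) = ½√49.74 = 3.526
m_b = ½√(2·8.6² + 2·5.2² - 5.9²) = ½√167.19 = 6.465
m_c = ½√(2·8.6² + 2·5.9² - 5.2²) = ½√190.5 = 6.901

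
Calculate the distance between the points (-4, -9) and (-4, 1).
Using the distance formula: d = sqrt((x₂-x₁)² + (y₂-y₁)²)
dx = (-4) - (-4) = 0
dy = 1 - (-9) = 10
d = sqrt(0² + 10²) = sqrt(0 + 100) = sqrt(100) = 10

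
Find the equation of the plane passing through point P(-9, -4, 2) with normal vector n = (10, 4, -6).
d = n·P = (10)(-9) + (4)(-4) + (-6)(2) = -118
Plane: 10x + 4y - 6z = -118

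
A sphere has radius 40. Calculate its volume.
Volume = (4/3) * pi * r³
Volume = (4/3) * pi * 40³
Volume = (4/3) * pi * 64000
Volume = 268082.57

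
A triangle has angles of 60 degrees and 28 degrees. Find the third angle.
Sum of angles in a triangle = 180 degrees
Third angle = 180 - 60 - 28
Third angle = 92 degrees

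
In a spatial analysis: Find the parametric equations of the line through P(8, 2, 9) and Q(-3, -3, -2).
Direction vector d = Q - P = (-11, -5, -11)
x = 8 - 11t, y = 2 - 5t, z = 9 - 11t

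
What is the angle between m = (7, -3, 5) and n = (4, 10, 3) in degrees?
m·n = 13, |m|² = 83, |n|² = 125
cos θ = 13/√10375 ≈ 0.1276
θ ≈ 82.67°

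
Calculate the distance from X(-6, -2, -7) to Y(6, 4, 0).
d = √[(12)² + (6)² + (7)²] = √229 = 15.13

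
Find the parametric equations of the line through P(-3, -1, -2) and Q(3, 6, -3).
Direction vector d = Q - P = (6, 7, -1)
x = -3 + 6t, y = -1 + 7t, z = -2 - t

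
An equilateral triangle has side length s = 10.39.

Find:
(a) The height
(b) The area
(a) Height h = s·√3/2 = 10.39·√3/2 = 8.998
(b) Area = (√3/4)·s² = (√3/4)·10.39² = (√3/4)·107.952 = 46.74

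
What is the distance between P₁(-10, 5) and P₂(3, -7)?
Using the distance formula: d = sqrt((x₂-x₁)² + (y₂-y₁)²)
dx = 3 - (-10) = 13
dy = (-7) - 5 = -12
d = sqrt(13² + (-12)²) = sqrt(169 + 144) = sqrt(313) = 17.69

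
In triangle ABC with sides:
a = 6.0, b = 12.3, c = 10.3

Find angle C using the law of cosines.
cos(C) = (a² + b² - c²)/(2ab)
cos(C) = (6.0² + 12.3² - 10.3²)/(2·6.0·12.3) = 81.2/147.6 = 0.550136
C = arccos(0.550136) = 56.62°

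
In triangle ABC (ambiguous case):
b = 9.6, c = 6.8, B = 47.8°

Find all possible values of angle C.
sin(C)/c = sin(B)/b  →  sin(C) = c·sin(B)/b = 6.8·sin(47.8°)/9.6 = 0.524737
C₁ = arcsin(0.524737) = 31.65°,  C₂ = 180° - C₁ = 148.35°
Check C₂: A = 180° - 47.8° - 148.35° = -16.15° ≤ 0, rejected
C = 31.65° (one solution)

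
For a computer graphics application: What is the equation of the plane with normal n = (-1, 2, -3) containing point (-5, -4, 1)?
d = n·P = (-1)(-5) + (2)(-4) + (-3)(1) = -6
Plane: -x + 2y - 3z = -6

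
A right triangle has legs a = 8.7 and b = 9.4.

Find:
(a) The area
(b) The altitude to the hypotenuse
(a) Area = ½ab = ½·8.7·9.4 = 40.89
(b) Hypotenuse c = √(8.7² + 9.4²) = √164.05 = 12.8082
    Area = ½·c·h_c  →  h_c = 2·Area/c = 2·40.89/12.8082 = 6.385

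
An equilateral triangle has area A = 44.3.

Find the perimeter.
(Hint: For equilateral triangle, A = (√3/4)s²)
A = (√3/4)s²  →  s² = 4A/√3 = 4·44.3/√3 = 102.306
s = 10.1147
Perimeter = 3s = 30.34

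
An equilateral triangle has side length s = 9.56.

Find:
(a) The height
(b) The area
(a) Height h = s·√3/2 = 9.56·√3/2 = 8.279
(b) Area = (√3/4)·s² = (√3/4)·9.56² = (√3/4)·91.3936 = 39.57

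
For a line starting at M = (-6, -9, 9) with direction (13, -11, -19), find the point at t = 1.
P(1) = (-6 + 13(1), -9 + (-11)(1), 9 + (-19)(1)) = (7, -20, -10)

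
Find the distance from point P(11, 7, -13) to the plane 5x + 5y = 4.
d = |5(11) + 5(7) + 0(-13) - (4)| / √(5² + 5² + 0²) = 86/√50 = 12.16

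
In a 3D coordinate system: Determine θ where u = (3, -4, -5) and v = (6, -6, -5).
u·v = 67, |u|² = 50, |v|² = 97
cos θ = 67/√4850 ≈ 0.9621
θ ≈ 15.83°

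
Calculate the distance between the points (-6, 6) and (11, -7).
Using the distance formula: d = sqrt((x₂-x₁)² + (y₂-y₁)²)
dx = 11 - (-6) = 17
dy = (-7) - 6 = -13
d = sqrt(17² + (-13)²) = sqrt(289 + 169) = sqrt(458) = 21.40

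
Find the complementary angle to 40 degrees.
Complementary angles sum to 90 degrees.
Other angle = 90 - 40
Other angle = 50 degrees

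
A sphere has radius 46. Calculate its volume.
Volume = (4/3) * pi * r³
Volume = (4/3) * pi * 46³
Volume = (4/3) * pi * 97336
Volume = 407720.08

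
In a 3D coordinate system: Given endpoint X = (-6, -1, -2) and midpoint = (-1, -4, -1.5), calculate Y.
Y = (2×(-1) - (-6), 2×(-4) - (-1), 2×(-1.5) - (-2)) = (4, -7, -1)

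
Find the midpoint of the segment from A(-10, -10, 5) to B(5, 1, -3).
Midpoint = ((-10+5)/2, (-10+1)/2, (5-3)/2) = (-2.5, -4.5, 1)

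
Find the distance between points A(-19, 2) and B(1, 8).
Using the distance formula: d = sqrt((x₂-x₁)² + (y₂-y₁)²)
dx = 1 - (-19) = 20
dy = 8 - 2 = 6
d = sqrt(20² + 6²) = sqrt(400 + 36) = sqrt(436) = 20.88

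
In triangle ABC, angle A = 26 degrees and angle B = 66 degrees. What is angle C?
Sum of angles in a triangle = 180 degrees
Third angle = 180 - 26 - 66
Third angle = 88 degrees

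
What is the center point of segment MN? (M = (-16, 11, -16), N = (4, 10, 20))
Midpoint = ((-16+4)/2, (11+10)/2, (-16+20)/2) = (-6, 10.5, 2)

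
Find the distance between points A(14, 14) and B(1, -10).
Using the distance formula: d = sqrt((x₂-x₁)² + (y₂-y₁)²)
dx = 1 - 14 = -13
dy = (-10) - 14 = -24
d = sqrt((-13)² + (-24)²) = sqrt(169 + 576) = sqrt(745) = 27.29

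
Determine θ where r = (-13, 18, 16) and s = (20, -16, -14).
r·s = -772, |r|² = 749, |s|² = 852
cos θ = -772/√638148 ≈ -0.9664
θ ≈ 165.1°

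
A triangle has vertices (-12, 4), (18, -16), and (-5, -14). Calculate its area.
Using the coordinate formula: Area = (1/2)|x₁(y₂-y₃) + x₂(y₃-y₁) + x₃(y₁-y₂)|
Area = (1/2)|(-12)((-16)-(-14)) + 18((-14)-4) + (-5)(4-(-16))|
Area = (1/2)|(-12)*(-2) + 18*(-18) + (-5)*20|
Area = (1/2)|24 + (-324) + (-100)|
Area = (1/2)*400 = 200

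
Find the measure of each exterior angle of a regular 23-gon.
Exterior angle of a regular n-gon = 360/n
Exterior angle = 360/23
Exterior angle = 15.65 degrees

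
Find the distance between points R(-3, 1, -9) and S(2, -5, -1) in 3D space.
d = √[(5)² + (-6)² + (8)²] = √125 = 11.18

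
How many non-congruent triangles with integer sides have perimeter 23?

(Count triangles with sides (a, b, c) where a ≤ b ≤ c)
With a ≤ b ≤ c and a + b + c = 23, the triangle inequality a + b > c gives c < 23/2, so c ≤ 11.
Iterate a from 1 to ⌊p/3⌋ = 7; for each a, b ranges from a to ⌊(p−a)/2⌋ with c = p − a − b, keeping only c ≥ b.
Triples: (1, 11, 11), (2, 10, 11), (3, 9, 11), …
Count = 14 triangles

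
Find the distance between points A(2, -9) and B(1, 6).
Using the distance formula: d = sqrt((x₂-x₁)² + (y₂-y₁)²)
dx = 1 - 2 = -1
dy = 6 - (-9) = 15
d = sqrt((-1)² + 15²) = sqrt(1 + 225) = sqrt(226) = 15.03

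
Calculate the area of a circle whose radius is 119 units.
Area = pi * r²
Area = pi * 119²
Area = pi * 14161
Area = 44488.09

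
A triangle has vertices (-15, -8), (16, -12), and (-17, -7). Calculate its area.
Using the coordinate formula: Area = (1/2)|x₁(y₂-y₃) + x₂(y₃-y₁) + x₃(y₁-y₂)|
Area = (1/2)|(-15)((-12)-(-7)) + 16((-7)-(-8)) + (-17)((-8)-(-12))|
Area = (1/2)|(-15)*(-5) + 16*1 + (-17)*4|
Area = (1/2)|75 + 16 + (-68)|
Area = (1/2)*23 = 11.50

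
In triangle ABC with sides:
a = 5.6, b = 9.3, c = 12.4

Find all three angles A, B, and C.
By the law of cosines:
cos(A) = (b² + c² - a²)/(2bc) = 0.905697  →  A = 25.08°
cos(B) = (a² + c² - b²)/(2ac) = 0.710181  →  B = 44.75°
cos(C) = (a² + b² - c²)/(2ab) = -0.344758  →  C = 110.2°
Check: A + B + C = 180.0° ✓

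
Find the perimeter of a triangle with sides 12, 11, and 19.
Perimeter = sum of all sides
Perimeter = 12 + 11 + 19
Perimeter = 42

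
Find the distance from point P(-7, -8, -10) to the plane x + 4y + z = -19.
d = |1(-7) + 4(-8) + 1(-10) - (-19)| / √(1² + 4² + 1²) = 30/√18 = 7.071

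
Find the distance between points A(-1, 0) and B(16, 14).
Using the distance formula: d = sqrt((x₂-x₁)² + (y₂-y₁)²)
dx = 16 - (-1) = 17
dy = 14 - 0 = 14
d = sqrt(17² + 14²) = sqrt(289 + 196) = sqrt(485) = 22.02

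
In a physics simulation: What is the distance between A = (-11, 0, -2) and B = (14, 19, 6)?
d = √[(25)² + (19)² + (8)²] = √1050 = 32.4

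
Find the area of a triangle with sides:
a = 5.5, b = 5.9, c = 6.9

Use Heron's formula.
s = (a+b+c)/2 = (5.5+5.9+6.9)/2 = 9.15
A = √(s(s-a)(s-b)(s-c)) = √(9.15·3.65·3.25·2.25)
A = √244.219 = 15.63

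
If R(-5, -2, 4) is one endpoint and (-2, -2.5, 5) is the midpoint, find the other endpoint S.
S = (2×(-2) - (-5), 2×(-2.5) - (-2), 2×5 - 4) = (1, -3, 6)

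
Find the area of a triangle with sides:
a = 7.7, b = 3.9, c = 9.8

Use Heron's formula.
s = (a+b+c)/2 = (7.7+3.9+9.8)/2 = 10.7
A = √(s(s-a)(s-b)(s-c)) = √(10.7·3·6.8·0.9)
A = √196.452 = 14.02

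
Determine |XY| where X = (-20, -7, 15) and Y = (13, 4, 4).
d = √[(33)² + (11)² + (-11)²] = √1331 = 36.48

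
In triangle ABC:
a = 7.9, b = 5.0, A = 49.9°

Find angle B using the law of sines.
sin(B)/b = sin(A)/a
sin(B) = b·sin(A)/a = 5.0·sin(49.9°)/7.9 = 0.484127
B = arcsin(0.484127) = 28.96°  (b ≤ a, so B ≤ A and the acute solution is unique)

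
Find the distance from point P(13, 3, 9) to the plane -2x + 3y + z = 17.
d = |(-2)(13) + 3(3) + 1(9) - (17)| / √((-2)² + 3² + 1²) = 25/√14 = 6.682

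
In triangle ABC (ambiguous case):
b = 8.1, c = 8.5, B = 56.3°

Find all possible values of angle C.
sin(C)/c = sin(B)/b  →  sin(C) = c·sin(B)/b = 8.5·sin(56.3°)/8.1 = 0.873038
C₁ = arcsin(0.873038) = 60.81°,  C₂ = 180° - C₁ = 119.19°
Check C₂: A = 180° - 56.3° - 119.19° = 4.51° > 0 ✓
C = 60.81° or C = 119.19° (two solutions)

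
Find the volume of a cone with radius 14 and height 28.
Volume = (1/3) * pi * r² * h
Volume = (1/3) * pi * 14² * 28
Volume = (1/3) * pi * 196 * 28
Volume = (1/3) * pi * 5488
Volume = 5747.02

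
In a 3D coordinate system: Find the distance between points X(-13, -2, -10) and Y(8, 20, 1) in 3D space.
d = √[(21)² + (22)² + (11)²] = √1046 = 32.34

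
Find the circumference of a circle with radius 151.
Circumference = 2 * pi * r
Circumference = 2 * pi * 151
Circumference = 948.76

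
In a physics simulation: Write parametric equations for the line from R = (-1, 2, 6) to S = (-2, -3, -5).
Direction vector d = S - R = (-1, -5, -11)
x = -1 - t, y = 2 - 5t, z = 6 - 11t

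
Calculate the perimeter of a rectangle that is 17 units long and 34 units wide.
Perimeter = 2 * (length + width)
Perimeter = 2 * (17 + 34)
Perimeter = 2 * 51
Perimeter = 102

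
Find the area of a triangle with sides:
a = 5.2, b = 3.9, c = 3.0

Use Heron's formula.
s = (a+b+c)/2 = (5.2+3.9+3.0)/2 = 6.05
A = √(s(s-a)(s-b)(s-c)) = √(6.05·0.85·2.15·3.05)
A = √33.7219 = 5.807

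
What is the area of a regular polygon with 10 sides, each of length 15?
For a regular 10-gon with side length s = 15:
Apothem a = s / (2*tan(pi/10)) = 15 / (2*tan(pi/10)) ≈ 23.08263
Perimeter P = 10 * 15 = 150
Area = (1/2) * P * a = (1/2) * 150 * 23.08263 = 1731.20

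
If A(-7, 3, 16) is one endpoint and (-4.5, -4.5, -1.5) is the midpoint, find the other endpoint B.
B = (2×(-4.5) - (-7), 2×(-4.5) - 3, 2×(-1.5) - 16) = (-2, -12, -19)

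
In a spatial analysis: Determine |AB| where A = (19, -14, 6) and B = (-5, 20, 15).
d = √[(-24)² + (34)² + (9)²] = √1813 = 42.58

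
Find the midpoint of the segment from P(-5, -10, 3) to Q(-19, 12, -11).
Midpoint = ((-5-19)/2, (-10+12)/2, (3-11)/2) = (-12, 1, -4)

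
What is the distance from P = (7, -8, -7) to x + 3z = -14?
d = |1(7) + 0(-8) + 3(-7) - (-14)| / √(1² + 0² + 3²) = 0/√10 = 0.0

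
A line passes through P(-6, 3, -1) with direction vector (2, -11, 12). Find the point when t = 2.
P(2) = (-6 + 2(2), 3 + (-11)(2), -1 + 12(2)) = (-2, -19, 23)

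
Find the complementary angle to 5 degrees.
Complementary angles sum to 90 degrees.
Other angle = 90 - 5
Other angle = 85 degrees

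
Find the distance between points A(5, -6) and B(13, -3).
Using the distance formula: d = sqrt((x₂-x₁)² + (y₂-y₁)²)
dx = 13 - 5 = 8
dy = (-3) - (-6) = 3
d = sqrt(8² + 3²) = sqrt(64 + 9) = sqrt(73) = 8.54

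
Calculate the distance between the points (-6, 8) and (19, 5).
Using the distance formula: d = sqrt((x₂-x₁)² + (y₂-y₁)²)
dx = 19 - (-6) = 25
dy = 5 - 8 = -3
d = sqrt(25² + (-3)²) = sqrt(625 + 9) = sqrt(634) = 25.18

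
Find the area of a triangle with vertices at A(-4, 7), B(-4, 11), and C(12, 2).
Using the coordinate formula: Area = (1/2)|x₁(y₂-y₃) + x₂(y₃-y₁) + x₃(y₁-y₂)|
Area = (1/2)|(-4)(11-2) + (-4)(2-7) + 12(7-11)|
Area = (1/2)|(-4)*9 + (-4)*(-5) + 12*(-4)|
Area = (1/2)|(-36) + 20 + (-48)|
Area = (1/2)*64 = 32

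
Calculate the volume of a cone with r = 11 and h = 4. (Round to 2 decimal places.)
Volume = (1/3) * pi * r² * h
Volume = (1/3) * pi * 11² * 4
Volume = (1/3) * pi * 121 * 4
Volume = (1/3) * pi * 484
Volume = 506.84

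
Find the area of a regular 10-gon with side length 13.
For a regular 10-gon with side length s = 13:
Apothem a = s / (2*tan(pi/10)) = 13 / (2*tan(pi/10)) ≈ 20.0049
Perimeter P = 10 * 13 = 130
Area = (1/2) * P * a = (1/2) * 130 * 20.0049 = 1300.32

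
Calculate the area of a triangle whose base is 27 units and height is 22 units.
Area = (1/2) * base * height
Area = (1/2) * 27 * 22
Area = 297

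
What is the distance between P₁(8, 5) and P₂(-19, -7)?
Using the distance formula: d = sqrt((x₂-x₁)² + (y₂-y₁)²)
dx = (-19) - 8 = -27
dy = (-7) - 5 = -12
d = sqrt((-27)² + (-12)²) = sqrt(729 + 144) = sqrt(873) = 29.55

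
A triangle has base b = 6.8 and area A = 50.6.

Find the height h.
A = ½bh  →  h = 2A/b
h = 2·50.6/6.8 = 14.88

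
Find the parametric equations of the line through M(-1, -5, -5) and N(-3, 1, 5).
Direction vector d = N - M = (-2, 6, 10)
x = -1 - 2t, y = -5 + 6t, z = -5 + 10t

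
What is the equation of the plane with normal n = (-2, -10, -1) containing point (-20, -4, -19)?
d = n·P = (-2)(-20) + (-10)(-4) + (-1)(-19) = 99
Plane: -2x - 10y - z = 99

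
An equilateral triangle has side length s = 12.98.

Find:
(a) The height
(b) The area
(a) Height h = s·√3/2 = 12.98·√3/2 = 11.24
(b) Area = (√3/4)·s² = (√3/4)·12.98² = (√3/4)·168.48 = 72.95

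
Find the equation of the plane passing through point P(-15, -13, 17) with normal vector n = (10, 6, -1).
d = n·P = (10)(-15) + (6)(-13) + (-1)(17) = -245
Plane: 10x + 6y - z = -245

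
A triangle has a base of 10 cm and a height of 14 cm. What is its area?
Area = (1/2) * base * height
Area = (1/2) * 10 * 14
Area = 70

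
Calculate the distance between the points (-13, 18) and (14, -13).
Using the distance formula: d = sqrt((x₂-x₁)² + (y₂-y₁)²)
dx = 14 - (-13) = 27
dy = (-13) - 18 = -31
d = sqrt(27² + (-31)²) = sqrt(729 + 961) = sqrt(1690) = 41.11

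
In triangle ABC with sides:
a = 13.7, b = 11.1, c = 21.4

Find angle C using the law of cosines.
cos(C) = (a² + b² - c²)/(2ab)
cos(C) = (13.7² + 11.1² - 21.4²)/(2·13.7·11.1) = -147.06/304.14 = -0.483527
C = arccos(-0.483527) = 118.9°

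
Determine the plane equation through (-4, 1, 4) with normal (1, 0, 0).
d = n·P = (1)(-4) + (0)(1) + (0)(4) = -4
Plane: x = -4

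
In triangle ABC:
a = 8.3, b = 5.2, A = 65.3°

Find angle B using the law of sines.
sin(B)/b = sin(A)/a
sin(B) = b·sin(A)/a = 5.2·sin(65.3°)/8.3 = 0.569186
B = arcsin(0.569186) = 34.69°  (b ≤ a, so B ≤ A and the acute solution is unique)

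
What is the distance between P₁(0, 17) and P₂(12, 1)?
Using the distance formula: d = sqrt((x₂-x₁)² + (y₂-y₁)²)
dx = 12 - 0 = 12
dy = 1 - 17 = -16
d = sqrt(12² + (-16)²) = sqrt(144 + 256) = sqrt(400) = 20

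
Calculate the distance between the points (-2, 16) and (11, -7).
Using the distance formula: d = sqrt((x₂-x₁)² + (y₂-y₁)²)
dx = 11 - (-2) = 13
dy = (-7) - 16 = -23
d = sqrt(13² + (-23)²) = sqrt(169 + 529) = sqrt(698) = 26.42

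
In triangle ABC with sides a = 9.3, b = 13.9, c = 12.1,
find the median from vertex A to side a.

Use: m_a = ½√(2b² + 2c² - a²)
m_a = ½√(2·13.9² + 2·12.1² - 9.3²)
m_a = ½√(386.42 + 292.82 - 86.49) = ½√592.75 = 12.17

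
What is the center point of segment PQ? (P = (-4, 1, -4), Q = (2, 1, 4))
Midpoint = ((-4+2)/2, (1+1)/2, (-4+4)/2) = (-1, 1, 0)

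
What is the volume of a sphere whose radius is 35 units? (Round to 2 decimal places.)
Volume = (4/3) * pi * r³
Volume = (4/3) * pi * 35³
Volume = (4/3) * pi * 42875
Volume = 179594.38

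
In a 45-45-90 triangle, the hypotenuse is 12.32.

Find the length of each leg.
In a 45-45-90 triangle, hypotenuse = leg·√2  →  leg = hypotenuse/√2
leg = 12.32/√2 = 8.712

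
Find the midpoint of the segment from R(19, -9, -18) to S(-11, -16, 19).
Midpoint = ((19-11)/2, (-9-16)/2, (-18+19)/2) = (4, -12.5, 0.5)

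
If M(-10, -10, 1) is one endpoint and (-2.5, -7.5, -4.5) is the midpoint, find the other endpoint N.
N = (2×(-2.5) - (-10), 2×(-7.5) - (-10), 2×(-4.5) - 1) = (5, -5, -10)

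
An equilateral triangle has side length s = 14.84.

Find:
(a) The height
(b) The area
(a) Height h = s·√3/2 = 14.84·√3/2 = 12.85
(b) Area = (√3/4)·s² = (√3/4)·14.84² = (√3/4)·220.226 = 95.36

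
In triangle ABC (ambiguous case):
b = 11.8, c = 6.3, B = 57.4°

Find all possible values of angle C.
sin(C)/c = sin(B)/b  →  sin(C) = c·sin(B)/b = 6.3·sin(57.4°)/11.8 = 0.449784
C₁ = arcsin(0.449784) = 26.73°,  C₂ = 180° - C₁ = 153.27°
Check C₂: A = 180° - 57.4° - 153.27° = -30.67° ≤ 0, rejected
C = 26.73° (one solution)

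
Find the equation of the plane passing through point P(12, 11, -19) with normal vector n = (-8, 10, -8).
d = n·P = (-8)(12) + (10)(11) + (-8)(-19) = 166
Plane: -8x + 10y - 8z = 166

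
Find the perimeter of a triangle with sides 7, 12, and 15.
Perimeter = sum of all sides
Perimeter = 7 + 12 + 15
Perimeter = 34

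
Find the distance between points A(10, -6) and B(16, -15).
Using the distance formula: d = sqrt((x₂-x₁)² + (y₂-y₁)²)
dx = 16 - 10 = 6
dy = (-15) - (-6) = -9
d = sqrt(6² + (-9)²) = sqrt(36 + 81) = sqrt(117) = 10.82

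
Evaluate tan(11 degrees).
tan(11 degrees) = 0.1944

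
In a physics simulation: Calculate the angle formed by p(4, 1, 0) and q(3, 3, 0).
p·q = 15, |p|² = 17, |q|² = 18
cos θ = 15/√306 ≈ 0.8575
θ ≈ 30.96°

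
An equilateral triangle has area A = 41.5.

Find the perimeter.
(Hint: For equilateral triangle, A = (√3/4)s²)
A = (√3/4)s²  →  s² = 4A/√3 = 4·41.5/√3 = 95.8401
s = 9.7898
Perimeter = 3s = 29.37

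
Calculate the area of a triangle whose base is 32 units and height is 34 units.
Area = (1/2) * base * height
Area = (1/2) * 32 * 34
Area = 544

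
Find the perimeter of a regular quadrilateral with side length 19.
Perimeter = number of sides * side length
Perimeter = 4 * 19
Perimeter = 76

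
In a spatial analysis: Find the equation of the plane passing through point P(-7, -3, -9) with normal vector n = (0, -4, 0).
d = n·P = (0)(-7) + (-4)(-3) + (0)(-9) = 12
Plane: -4y = 12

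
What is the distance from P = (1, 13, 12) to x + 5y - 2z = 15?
d = |1(1) + 5(13) + (-2)(12) - (15)| / √(1² + 5² + (-2)²) = 27/√30 = 4.93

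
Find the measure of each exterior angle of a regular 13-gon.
Exterior angle of a regular n-gon = 360/n
Exterior angle = 360/13
Exterior angle = 27.69 degrees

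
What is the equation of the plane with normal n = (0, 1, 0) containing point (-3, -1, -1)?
d = n·P = (0)(-3) + (1)(-1) + (0)(-1) = -1
Plane: y = -1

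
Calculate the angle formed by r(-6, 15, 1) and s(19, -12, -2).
r·s = -296, |r|² = 262, |s|² = 509
cos θ = -296/√133358 ≈ -0.8106
θ ≈ 144.2°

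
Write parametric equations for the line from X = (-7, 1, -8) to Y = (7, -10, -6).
Direction vector d = Y - X = (14, -11, 2)
x = -7 + 14t, y = 1 - 11t, z = -8 + 2t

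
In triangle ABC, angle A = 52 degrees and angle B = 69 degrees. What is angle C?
Sum of angles in a triangle = 180 degrees
Third angle = 180 - 52 - 69
Third angle = 59 degrees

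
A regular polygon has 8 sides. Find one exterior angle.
Exterior angle of a regular n-gon = 360/n
Exterior angle = 360/8
Exterior angle = 45 degrees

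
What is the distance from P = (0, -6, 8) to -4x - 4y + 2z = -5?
d = |(-4)(0) + (-4)(-6) + 2(8) - (-5)| / √((-4)² + (-4)² + 2²) = 45/√36 = 7.5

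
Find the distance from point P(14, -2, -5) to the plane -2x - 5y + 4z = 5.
d = |(-2)(14) + (-5)(-2) + 4(-5) - (5)| / √((-2)² + (-5)² + 4²) = 43/√45 = 6.41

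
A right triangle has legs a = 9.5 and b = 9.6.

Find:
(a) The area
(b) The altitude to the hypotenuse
(a) Area = ½ab = ½·9.5·9.6 = 45.6
(b) Hypotenuse c = √(9.5² + 9.6²) = √182.41 = 13.5059
    Area = ½·c·h_c  →  h_c = 2·Area/c = 2·45.6/13.5059 = 6.753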